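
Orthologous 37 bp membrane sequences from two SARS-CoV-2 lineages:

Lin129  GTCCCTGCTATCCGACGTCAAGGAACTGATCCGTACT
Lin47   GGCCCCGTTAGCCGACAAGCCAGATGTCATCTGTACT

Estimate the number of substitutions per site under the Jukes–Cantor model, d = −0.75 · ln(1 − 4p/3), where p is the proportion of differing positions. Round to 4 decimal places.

The sequences differ at positions 2 (T/G), 6 (T/C), 8 (C/T), 11 (T/G), 17 (G/A), 18 (T/A), 19 (C/G), 20 (A/C), 21 (A/C), 22 (G/A), 25 (A/T), 26 (C/G), 28 (G/C), 32 (C/T).
p = 14/37 = 0.378378.
d = −0.75 · ln(1 − (4/3)·0.378378) = −0.75 · ln(0.495496) = −0.75 · (-0.702196) = 0.5266.

0.5266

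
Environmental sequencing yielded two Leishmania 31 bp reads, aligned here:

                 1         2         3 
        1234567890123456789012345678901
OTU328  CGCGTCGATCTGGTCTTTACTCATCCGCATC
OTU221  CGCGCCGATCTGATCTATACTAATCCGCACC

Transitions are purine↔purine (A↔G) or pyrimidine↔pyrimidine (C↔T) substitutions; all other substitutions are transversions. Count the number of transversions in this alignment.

Mismatches occur at site 5 (T↔C, transition), site 13 (G↔A, transition), site 17 (T↔A, transversion), site 22 (C↔A, transversion), site 30 (T↔C, transition).
Of the 5 differences, 3 transitions and 2 transversions, so the answer is 2.

2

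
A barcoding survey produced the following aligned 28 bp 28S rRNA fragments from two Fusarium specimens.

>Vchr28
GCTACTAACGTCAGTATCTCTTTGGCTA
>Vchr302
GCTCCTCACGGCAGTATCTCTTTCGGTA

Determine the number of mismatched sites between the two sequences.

5

Mismatches occur at site 4 (A→C), site 7 (A→C), site 11 (T→G), site 24 (G→C), site 26 (C→G).
That gives 5 mismatches out of 28 aligned sites, so the Hamming distance is 5.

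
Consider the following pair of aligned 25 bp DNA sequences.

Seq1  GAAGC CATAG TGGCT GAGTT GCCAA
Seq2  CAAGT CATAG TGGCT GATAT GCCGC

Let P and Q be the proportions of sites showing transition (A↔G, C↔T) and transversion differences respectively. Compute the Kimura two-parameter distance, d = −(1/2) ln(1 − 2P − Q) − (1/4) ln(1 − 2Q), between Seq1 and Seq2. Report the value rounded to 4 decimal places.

0.2892

Mismatches occur at site 1 (G↔C, transversion), site 5 (C↔T, transition), site 18 (G↔T, transversion), site 19 (T↔A, transversion), site 24 (A↔G, transition), site 25 (A↔C, transversion).
Of the 6 differences, 2 transitions and 4 transversions over 25 sites: P = 2/25 = 0.080000, Q = 4/25 = 0.160000.
d = −0.5·ln(0.680000) − 0.25·ln(0.680000) = −0.5·(-0.385662) − 0.25·(-0.385662) = 0.2892.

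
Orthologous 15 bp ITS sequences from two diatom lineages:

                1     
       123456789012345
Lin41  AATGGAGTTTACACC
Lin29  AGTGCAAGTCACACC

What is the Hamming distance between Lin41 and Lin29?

5

Differing sites — 2:A/G; 5:G/C; 7:G/A; 8:T/G; 10:T/C.
That gives 5 mismatches out of 15 aligned sites, so the Hamming distance is 5.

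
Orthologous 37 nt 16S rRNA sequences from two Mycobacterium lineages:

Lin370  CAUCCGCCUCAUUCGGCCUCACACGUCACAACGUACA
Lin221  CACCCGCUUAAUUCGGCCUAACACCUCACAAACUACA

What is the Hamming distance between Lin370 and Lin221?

7

Mismatches occur at site 3 (U→C), site 8 (C→U), site 10 (C→A), site 20 (C→A), site 25 (G→C), site 32 (C→A), site 33 (G→C).
That gives 7 mismatches out of 37 aligned sites, so the Hamming distance is 7.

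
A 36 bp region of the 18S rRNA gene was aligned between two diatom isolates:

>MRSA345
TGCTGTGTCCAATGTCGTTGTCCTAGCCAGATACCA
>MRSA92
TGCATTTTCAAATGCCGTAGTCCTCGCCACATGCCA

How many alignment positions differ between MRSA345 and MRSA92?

9

The sequences differ at positions 4 (T/A), 5 (G/T), 7 (G/T), 10 (C/A), 15 (T/C), 19 (T/A), 25 (A/C), 30 (G/C), 33 (A/G).
That gives 9 mismatches out of 36 aligned sites, so the Hamming distance is 9.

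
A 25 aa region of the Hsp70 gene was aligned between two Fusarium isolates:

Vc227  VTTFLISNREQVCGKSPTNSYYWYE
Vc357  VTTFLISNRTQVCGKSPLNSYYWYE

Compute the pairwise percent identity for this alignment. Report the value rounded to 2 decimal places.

The sequences differ at positions 10 (E/T), 18 (T/L).
23 of the 25 sites match, so the percent identity is 23/25 × 100 = 92.00%.

92.00%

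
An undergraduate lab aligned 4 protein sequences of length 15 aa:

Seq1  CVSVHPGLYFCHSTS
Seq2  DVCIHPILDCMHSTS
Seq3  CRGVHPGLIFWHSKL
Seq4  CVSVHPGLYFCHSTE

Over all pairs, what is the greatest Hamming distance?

Pairwise Hamming distances:
  Seq1 vs Seq2: 7
  Seq1 vs Seq3: 6
  Seq1 vs Seq4: 1
  Seq2 vs Seq3: 10
  Seq2 vs Seq4: 8
  Seq3 vs Seq4: 6
The largest is 10, between Seq2 and Seq3.

10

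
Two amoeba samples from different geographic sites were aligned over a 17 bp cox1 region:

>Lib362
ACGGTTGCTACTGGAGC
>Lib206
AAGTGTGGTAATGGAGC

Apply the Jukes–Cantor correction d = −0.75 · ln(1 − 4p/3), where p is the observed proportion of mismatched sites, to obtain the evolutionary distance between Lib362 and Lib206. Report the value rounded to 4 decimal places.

0.3734

Differing sites — 2:C/A; 4:G/T; 5:T/G; 8:C/G; 11:C/A.
p = 5/17 = 0.294118.
d = −0.75 · ln(1 − (4/3)·0.294118) = −0.75 · ln(0.607843) = −0.75 · (-0.497839) = 0.3734.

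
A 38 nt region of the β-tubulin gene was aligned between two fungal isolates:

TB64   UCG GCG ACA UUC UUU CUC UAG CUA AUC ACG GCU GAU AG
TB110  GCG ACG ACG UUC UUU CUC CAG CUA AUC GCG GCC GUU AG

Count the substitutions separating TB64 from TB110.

Differing sites — 1:U/G; 4:G/A; 9:A/G; 19:U/C; 28:A/G; 33:U/C; 35:A/U.
That gives 7 mismatches out of 38 aligned sites, so the Hamming distance is 7.

7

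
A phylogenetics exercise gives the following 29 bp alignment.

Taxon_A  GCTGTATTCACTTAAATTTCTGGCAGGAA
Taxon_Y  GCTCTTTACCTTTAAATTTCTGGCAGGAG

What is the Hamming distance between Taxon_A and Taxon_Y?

Mismatches occur at site 4 (G↔C), site 6 (A↔T), site 8 (T↔A), site 10 (A↔C), site 11 (C↔T), site 29 (A↔G).
That gives 6 mismatches out of 29 aligned sites, so the Hamming distance is 6.

6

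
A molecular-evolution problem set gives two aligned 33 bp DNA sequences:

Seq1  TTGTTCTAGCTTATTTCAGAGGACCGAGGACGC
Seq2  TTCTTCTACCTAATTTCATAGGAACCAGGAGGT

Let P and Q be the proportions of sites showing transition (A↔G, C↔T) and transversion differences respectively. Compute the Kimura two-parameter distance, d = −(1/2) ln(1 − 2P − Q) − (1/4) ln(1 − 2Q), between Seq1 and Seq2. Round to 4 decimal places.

0.2972

The sequences differ at positions 3 (G/C, transversion), 9 (G/C, transversion), 12 (T/A, transversion), 19 (G/T, transversion), 24 (C/A, transversion), 26 (G/C, transversion), 31 (C/G, transversion), 33 (C/T, transition).
Of the 8 differences, 1 transition and 7 transversions over 33 sites: P = 1/33 = 0.030303, Q = 7/33 = 0.212121.
d = −0.5·ln(0.727273) − 0.25·ln(0.575758) = −0.5·(-0.318453) − 0.25·(-0.552068) = 0.2972.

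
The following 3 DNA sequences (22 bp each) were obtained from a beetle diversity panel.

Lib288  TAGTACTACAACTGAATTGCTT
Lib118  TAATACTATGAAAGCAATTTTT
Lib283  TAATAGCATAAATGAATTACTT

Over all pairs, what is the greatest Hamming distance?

Pairwise Hamming distances:
  Lib288 vs Lib118: 9
  Lib288 vs Lib283: 6
  Lib118 vs Lib283: 8
The largest is 9, between Lib288 and Lib118.

9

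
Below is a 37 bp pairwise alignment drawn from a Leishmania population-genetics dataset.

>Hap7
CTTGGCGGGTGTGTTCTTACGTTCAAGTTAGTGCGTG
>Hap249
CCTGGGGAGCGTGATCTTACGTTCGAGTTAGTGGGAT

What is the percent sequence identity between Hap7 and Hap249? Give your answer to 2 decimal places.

75.68%

The sequences differ at positions 2 (T/C), 6 (C/G), 8 (G/A), 10 (T/C), 14 (T/A), 25 (A/G), 34 (C/G), 36 (T/A), 37 (G/T).
28 of the 37 sites match, so the percent identity is 28/37 × 100 = 75.68%.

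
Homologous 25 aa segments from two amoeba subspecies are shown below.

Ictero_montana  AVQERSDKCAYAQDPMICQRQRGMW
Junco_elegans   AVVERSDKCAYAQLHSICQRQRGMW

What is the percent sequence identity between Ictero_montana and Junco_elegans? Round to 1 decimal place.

Differing sites — 3:Q/V; 14:D/L; 15:P/H; 16:M/S.
21 of the 25 sites match, so the percent identity is 21/25 × 100 = 84.0%.

84.0%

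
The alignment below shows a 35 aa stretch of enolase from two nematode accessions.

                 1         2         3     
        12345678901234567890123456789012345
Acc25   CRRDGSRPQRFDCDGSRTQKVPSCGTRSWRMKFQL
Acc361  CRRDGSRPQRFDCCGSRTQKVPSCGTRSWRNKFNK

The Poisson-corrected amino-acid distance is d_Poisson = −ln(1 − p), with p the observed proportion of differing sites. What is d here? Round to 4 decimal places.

0.1214

Differing sites — 14:D/C; 31:M/N; 34:Q/N; 35:L/K.
p = 4/35 = 0.114286.
d = −ln(1 − 0.114286) = −ln(0.885714) = 0.1214.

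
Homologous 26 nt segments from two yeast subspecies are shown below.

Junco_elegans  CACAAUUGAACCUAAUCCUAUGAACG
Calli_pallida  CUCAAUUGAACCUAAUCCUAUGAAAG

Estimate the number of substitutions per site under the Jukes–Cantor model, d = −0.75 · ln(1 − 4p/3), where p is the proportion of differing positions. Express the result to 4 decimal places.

The sequences differ at positions 2 (A/U), 25 (C/A).
p = 2/26 = 0.076923.
d = −0.75 · ln(1 − (4/3)·0.076923) = −0.75 · ln(0.897436) = −0.75 · (-0.108213) = 0.0812.

0.0812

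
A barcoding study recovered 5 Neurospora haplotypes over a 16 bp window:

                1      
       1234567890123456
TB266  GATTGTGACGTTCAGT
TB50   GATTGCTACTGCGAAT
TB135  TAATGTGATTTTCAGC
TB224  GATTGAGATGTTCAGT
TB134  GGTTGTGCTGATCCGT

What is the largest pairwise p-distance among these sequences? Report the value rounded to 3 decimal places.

0.688

Pairwise Hamming distances:
  TB266 vs TB50: 7
  TB266 vs TB135: 5
  TB266 vs TB224: 2
  TB266 vs TB134: 5
  TB50 vs TB135: 10
  TB50 vs TB224: 8
  TB50 vs TB134: 11
  TB135 vs TB224: 5
  TB135 vs TB134: 8
  TB224 vs TB134: 5
The largest is 11 mismatches, between TB50 and TB134; p = 11/16 = 0.688.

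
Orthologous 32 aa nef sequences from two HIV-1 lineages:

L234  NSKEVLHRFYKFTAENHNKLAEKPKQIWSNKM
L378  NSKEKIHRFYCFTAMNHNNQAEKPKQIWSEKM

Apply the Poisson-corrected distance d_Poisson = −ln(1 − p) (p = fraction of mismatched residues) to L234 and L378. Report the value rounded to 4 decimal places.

The sequences differ at positions 5 (V/K), 6 (L/I), 11 (K/C), 15 (E/M), 19 (K/N), 20 (L/Q), 30 (N/E).
p = 7/32 = 0.218750.
d = −ln(1 − 0.218750) = −ln(0.781250) = 0.2469.

0.2469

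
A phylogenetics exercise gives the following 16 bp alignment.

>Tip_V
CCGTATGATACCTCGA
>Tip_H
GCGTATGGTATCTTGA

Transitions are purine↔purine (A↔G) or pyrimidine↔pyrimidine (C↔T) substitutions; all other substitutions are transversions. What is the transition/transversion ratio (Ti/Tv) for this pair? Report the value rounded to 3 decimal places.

Mismatches occur at site 1 (C/G, transversion), site 8 (A/G, transition), site 11 (C/T, transition), site 14 (C/T, transition).
Of the 4 differences, 3 transitions and 1 transversion, so Ti/Tv = 3/1 = 3.000.

3.000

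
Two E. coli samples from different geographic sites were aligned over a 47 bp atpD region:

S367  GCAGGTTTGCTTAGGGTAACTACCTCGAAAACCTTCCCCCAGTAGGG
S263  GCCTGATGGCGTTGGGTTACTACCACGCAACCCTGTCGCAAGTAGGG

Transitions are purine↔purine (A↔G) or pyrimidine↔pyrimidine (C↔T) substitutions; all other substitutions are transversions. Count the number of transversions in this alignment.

Differing sites — 3:A/C (Tv); 4:G/T (Tv); 6:T/A (Tv); 8:T/G (Tv); 11:T/G (Tv); 13:A/T (Tv); 18:A/T (Tv); 25:T/A (Tv); 28:A/C (Tv); 31:A/C (Tv); 35:T/G (Tv); 36:C/T (Ti); 38:C/G (Tv); 40:C/A (Tv).
Of the 14 differences, 1 transition and 13 transversions, so the answer is 13.

13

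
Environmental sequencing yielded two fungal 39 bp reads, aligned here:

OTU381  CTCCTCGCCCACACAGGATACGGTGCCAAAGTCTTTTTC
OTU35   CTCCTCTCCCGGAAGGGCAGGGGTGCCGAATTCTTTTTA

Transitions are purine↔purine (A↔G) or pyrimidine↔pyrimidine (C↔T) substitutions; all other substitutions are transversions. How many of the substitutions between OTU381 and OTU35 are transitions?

The sequences differ at positions 7 (G/T, transversion), 11 (A/G, transition), 12 (C/G, transversion), 14 (C/A, transversion), 15 (A/G, transition), 18 (A/C, transversion), 19 (T/A, transversion), 20 (A/G, transition), 21 (C/G, transversion), 28 (A/G, transition), 31 (G/T, transversion), 39 (C/A, transversion).
Of the 12 differences, 4 transitions and 8 transversions, so the answer is 4.

4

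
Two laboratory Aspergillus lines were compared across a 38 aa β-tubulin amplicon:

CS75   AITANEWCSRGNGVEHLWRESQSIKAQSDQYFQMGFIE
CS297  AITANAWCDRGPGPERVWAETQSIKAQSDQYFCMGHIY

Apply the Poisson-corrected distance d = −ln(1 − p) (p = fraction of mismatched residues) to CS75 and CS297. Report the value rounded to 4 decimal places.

Differing sites — 6:E/A; 9:S/D; 12:N/P; 14:V/P; 16:H/R; 17:L/V; 19:R/A; 21:S/T; 33:Q/C; 36:F/H; 38:E/Y.
p = 11/38 = 0.289474.
d = −ln(1 − 0.289474) = −ln(0.710526) = 0.3417.

0.3417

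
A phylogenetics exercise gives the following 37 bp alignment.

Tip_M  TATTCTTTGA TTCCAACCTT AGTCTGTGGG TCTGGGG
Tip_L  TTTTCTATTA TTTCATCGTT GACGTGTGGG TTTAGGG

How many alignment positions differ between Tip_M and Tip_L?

12

Mismatches occur at site 2 (A↔T), site 7 (T↔A), site 9 (G↔T), site 13 (C↔T), site 16 (A↔T), site 18 (C↔G), site 21 (A↔G), site 22 (G↔A), site 23 (T↔C), site 24 (C↔G), site 32 (C↔T), site 34 (G↔A).
That gives 12 mismatches out of 37 aligned sites, so the Hamming distance is 12.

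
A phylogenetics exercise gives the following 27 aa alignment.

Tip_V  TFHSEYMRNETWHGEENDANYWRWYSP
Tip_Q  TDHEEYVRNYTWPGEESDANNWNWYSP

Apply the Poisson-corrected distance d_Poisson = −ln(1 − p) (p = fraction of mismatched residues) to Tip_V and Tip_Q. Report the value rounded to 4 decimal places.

0.3514

Differing sites — 2:F/D; 4:S/E; 7:M/V; 10:E/Y; 13:H/P; 17:N/S; 21:Y/N; 23:R/N.
p = 8/27 = 0.296296.
d = −ln(1 − 0.296296) = −ln(0.703704) = 0.3514.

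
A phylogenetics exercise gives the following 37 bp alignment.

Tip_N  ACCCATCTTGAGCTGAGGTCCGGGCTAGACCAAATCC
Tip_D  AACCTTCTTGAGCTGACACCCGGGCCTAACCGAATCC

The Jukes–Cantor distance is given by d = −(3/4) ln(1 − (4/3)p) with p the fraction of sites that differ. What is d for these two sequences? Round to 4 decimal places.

The sequences differ at positions 2 (C/A), 5 (A/T), 17 (G/C), 18 (G/A), 19 (T/C), 26 (T/C), 27 (A/T), 28 (G/A), 32 (A/G).
p = 9/37 = 0.243243.
d = −0.75 · ln(1 − (4/3)·0.243243) = −0.75 · ln(0.675676) = −0.75 · (-0.392042) = 0.2940.

0.2940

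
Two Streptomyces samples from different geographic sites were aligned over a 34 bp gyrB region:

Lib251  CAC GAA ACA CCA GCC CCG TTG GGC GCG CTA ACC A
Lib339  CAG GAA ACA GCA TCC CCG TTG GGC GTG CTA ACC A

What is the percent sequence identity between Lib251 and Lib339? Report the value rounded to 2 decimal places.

88.24%

The sequences differ at positions 3 (C/G), 10 (C/G), 13 (G/T), 26 (C/T).
30 of the 34 sites match, so the percent identity is 30/34 × 100 = 88.24%.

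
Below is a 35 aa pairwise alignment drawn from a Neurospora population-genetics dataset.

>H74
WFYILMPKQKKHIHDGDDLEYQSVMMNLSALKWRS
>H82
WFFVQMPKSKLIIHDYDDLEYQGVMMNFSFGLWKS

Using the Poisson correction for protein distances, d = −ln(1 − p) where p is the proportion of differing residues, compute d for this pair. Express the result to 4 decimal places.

0.4643

The sequences differ at positions 3 (Y/F), 4 (I/V), 5 (L/Q), 9 (Q/S), 11 (K/L), 12 (H/I), 16 (G/Y), 23 (S/G), 28 (L/F), 30 (A/F), 31 (L/G), 32 (K/L), 34 (R/K).
p = 13/35 = 0.371429.
d = −ln(1 − 0.371429) = −ln(0.628571) = 0.4643.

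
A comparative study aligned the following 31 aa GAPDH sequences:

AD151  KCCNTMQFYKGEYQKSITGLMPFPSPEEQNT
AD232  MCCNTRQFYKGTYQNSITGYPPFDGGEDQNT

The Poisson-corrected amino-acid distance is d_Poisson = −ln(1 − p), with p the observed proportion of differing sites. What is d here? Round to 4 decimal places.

Differing sites — 1:K/M; 6:M/R; 12:E/T; 15:K/N; 20:L/Y; 21:M/P; 24:P/D; 25:S/G; 26:P/G; 28:E/D.
p = 10/31 = 0.322581.
d = −ln(1 − 0.322581) = −ln(0.677419) = 0.3895.

0.3895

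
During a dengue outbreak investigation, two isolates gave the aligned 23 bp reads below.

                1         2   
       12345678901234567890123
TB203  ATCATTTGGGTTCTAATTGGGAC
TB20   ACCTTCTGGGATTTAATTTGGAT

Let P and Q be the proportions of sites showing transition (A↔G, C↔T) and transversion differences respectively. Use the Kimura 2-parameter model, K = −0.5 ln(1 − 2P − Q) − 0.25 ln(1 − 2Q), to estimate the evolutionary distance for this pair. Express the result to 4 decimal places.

Mismatches occur at site 2 (T/C, transition), site 4 (A/T, transversion), site 6 (T/C, transition), site 11 (T/A, transversion), site 13 (C/T, transition), site 19 (G/T, transversion), site 23 (C/T, transition).
Of the 7 differences, 4 transitions and 3 transversions over 23 sites: P = 4/23 = 0.173913, Q = 3/23 = 0.130435.
d = −0.5·ln(0.521739) − 0.25·ln(0.739130) = −0.5·(-0.650588) − 0.25·(-0.302281) = 0.4009.

0.4009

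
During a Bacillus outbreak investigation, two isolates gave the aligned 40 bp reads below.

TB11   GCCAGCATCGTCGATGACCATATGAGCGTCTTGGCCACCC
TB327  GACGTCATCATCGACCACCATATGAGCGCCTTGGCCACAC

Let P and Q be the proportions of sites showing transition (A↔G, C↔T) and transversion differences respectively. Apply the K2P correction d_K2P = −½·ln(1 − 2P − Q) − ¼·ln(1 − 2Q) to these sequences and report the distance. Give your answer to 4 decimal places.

Mismatches occur at site 2 (C/A, transversion), site 4 (A/G, transition), site 5 (G/T, transversion), site 10 (G/A, transition), site 15 (T/C, transition), site 16 (G/C, transversion), site 29 (T/C, transition), site 39 (C/A, transversion).
Of the 8 differences, 4 transitions and 4 transversions over 40 sites: P = 4/40 = 0.100000, Q = 4/40 = 0.100000.
d = −0.5·ln(0.700000) − 0.25·ln(0.800000) = −0.5·(-0.356675) − 0.25·(-0.223144) = 0.2341.

0.2341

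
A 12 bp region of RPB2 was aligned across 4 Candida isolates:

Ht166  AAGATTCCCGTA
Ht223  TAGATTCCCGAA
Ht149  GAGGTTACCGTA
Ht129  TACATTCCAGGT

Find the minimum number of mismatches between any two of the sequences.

2

Pairwise Hamming distances:
  Ht166 vs Ht223: 2
  Ht166 vs Ht149: 3
  Ht166 vs Ht129: 5
  Ht223 vs Ht149: 4
  Ht223 vs Ht129: 4
  Ht149 vs Ht129: 7
The smallest is 2, between Ht166 and Ht223.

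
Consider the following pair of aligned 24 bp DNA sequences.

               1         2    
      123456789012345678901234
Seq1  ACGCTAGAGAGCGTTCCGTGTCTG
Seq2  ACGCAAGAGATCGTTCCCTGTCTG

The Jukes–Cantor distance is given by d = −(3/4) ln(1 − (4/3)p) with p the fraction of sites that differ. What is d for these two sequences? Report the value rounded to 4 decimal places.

0.1367

The sequences differ at positions 5 (T/A), 11 (G/T), 18 (G/C).
p = 3/24 = 0.125000.
d = −0.75 · ln(1 − (4/3)·0.125000) = −0.75 · ln(0.833333) = −0.75 · (-0.182322) = 0.1367.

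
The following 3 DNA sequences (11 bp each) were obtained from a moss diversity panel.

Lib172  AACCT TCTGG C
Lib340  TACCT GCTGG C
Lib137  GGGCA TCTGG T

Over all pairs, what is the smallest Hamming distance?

2

Pairwise Hamming distances:
  Lib172 vs Lib340: 2
  Lib172 vs Lib137: 5
  Lib340 vs Lib137: 6
The smallest is 2, between Lib172 and Lib340.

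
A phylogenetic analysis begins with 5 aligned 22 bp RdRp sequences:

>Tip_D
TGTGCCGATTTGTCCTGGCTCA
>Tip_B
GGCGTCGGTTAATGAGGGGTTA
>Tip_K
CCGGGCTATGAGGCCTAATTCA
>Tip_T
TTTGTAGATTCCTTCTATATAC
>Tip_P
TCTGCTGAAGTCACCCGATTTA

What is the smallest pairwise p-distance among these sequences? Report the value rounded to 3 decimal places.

0.455

Pairwise Hamming distances:
  Tip_D vs Tip_B: 11
  Tip_D vs Tip_K: 11
  Tip_D vs Tip_T: 11
  Tip_D vs Tip_P: 10
  Tip_B vs Tip_K: 16
  Tip_B vs Tip_T: 15
  Tip_B vs Tip_P: 16
  Tip_K vs Tip_T: 15
  Tip_K vs Tip_P: 12
  Tip_T vs Tip_P: 14
The smallest is 10 mismatches, between Tip_D and Tip_P; p = 10/22 = 0.455.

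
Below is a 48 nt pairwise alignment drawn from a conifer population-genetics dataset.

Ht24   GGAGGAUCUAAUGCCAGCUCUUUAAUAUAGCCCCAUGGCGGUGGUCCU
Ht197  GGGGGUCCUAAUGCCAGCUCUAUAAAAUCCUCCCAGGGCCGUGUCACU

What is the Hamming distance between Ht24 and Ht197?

Differing sites — 3:A/G; 6:A/U; 7:U/C; 22:U/A; 26:U/A; 29:A/C; 30:G/C; 31:C/U; 36:U/G; 40:G/C; 44:G/U; 45:U/C; 46:C/A.
That gives 13 mismatches out of 48 aligned sites, so the Hamming distance is 13.

13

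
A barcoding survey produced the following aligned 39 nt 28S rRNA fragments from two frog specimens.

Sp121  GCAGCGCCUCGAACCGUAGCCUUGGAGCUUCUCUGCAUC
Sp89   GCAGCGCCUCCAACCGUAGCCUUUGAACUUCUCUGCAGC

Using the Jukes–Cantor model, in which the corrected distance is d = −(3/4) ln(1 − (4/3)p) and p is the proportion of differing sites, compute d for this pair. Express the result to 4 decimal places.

0.1103

The sequences differ at positions 11 (G/C), 24 (G/U), 27 (G/A), 38 (U/G).
p = 4/39 = 0.102564.
d = −0.75 · ln(1 − (4/3)·0.102564) = −0.75 · ln(0.863248) = −0.75 · (-0.147053) = 0.1103.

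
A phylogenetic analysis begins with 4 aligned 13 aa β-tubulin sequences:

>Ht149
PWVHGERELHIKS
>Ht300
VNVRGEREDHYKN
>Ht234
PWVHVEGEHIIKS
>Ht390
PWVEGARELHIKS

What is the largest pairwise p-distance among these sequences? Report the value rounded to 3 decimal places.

0.692

Pairwise Hamming distances:
  Ht149 vs Ht300: 6
  Ht149 vs Ht234: 4
  Ht149 vs Ht390: 2
  Ht300 vs Ht234: 9
  Ht300 vs Ht390: 7
  Ht234 vs Ht390: 6
The largest is 9 mismatches, between Ht300 and Ht234; p = 9/13 = 0.692.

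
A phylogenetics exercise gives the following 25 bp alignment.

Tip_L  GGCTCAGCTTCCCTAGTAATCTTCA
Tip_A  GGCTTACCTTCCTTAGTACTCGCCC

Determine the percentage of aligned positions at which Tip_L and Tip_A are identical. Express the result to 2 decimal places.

72.00%

Mismatches occur at site 5 (C/T), site 7 (G/C), site 13 (C/T), site 19 (A/C), site 22 (T/G), site 23 (T/C), site 25 (A/C).
18 of the 25 sites match, so the percent identity is 18/25 × 100 = 72.00%.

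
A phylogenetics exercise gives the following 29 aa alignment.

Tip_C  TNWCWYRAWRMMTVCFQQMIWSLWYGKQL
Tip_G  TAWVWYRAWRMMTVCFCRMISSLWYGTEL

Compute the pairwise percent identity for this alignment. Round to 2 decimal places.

Differing sites — 2:N/A; 4:C/V; 17:Q/C; 18:Q/R; 21:W/S; 27:K/T; 28:Q/E.
22 of the 29 sites match, so the percent identity is 22/29 × 100 = 75.86%.

75.86%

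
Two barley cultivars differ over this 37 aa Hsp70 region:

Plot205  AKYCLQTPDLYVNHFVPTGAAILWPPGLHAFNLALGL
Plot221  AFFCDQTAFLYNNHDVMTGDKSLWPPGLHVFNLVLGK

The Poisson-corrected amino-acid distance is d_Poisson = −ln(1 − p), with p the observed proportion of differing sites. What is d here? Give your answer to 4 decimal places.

Mismatches occur at site 2 (K→F), site 3 (Y→F), site 5 (L→D), site 8 (P→A), site 9 (D→F), site 12 (V→N), site 15 (F→D), site 17 (P→M), site 20 (A→D), site 21 (A→K), site 22 (I→S), site 30 (A→V), site 34 (A→V), site 37 (L→K).
p = 14/37 = 0.378378.
d = −ln(1 − 0.378378) = −ln(0.621622) = 0.4754.

0.4754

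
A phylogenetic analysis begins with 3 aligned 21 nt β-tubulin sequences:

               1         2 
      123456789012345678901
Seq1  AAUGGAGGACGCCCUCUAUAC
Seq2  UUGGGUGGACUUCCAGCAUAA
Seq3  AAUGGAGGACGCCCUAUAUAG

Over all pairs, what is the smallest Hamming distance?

2

Pairwise Hamming distances:
  Seq1 vs Seq2: 10
  Seq1 vs Seq3: 2
  Seq2 vs Seq3: 10
The smallest is 2, between Seq1 and Seq3.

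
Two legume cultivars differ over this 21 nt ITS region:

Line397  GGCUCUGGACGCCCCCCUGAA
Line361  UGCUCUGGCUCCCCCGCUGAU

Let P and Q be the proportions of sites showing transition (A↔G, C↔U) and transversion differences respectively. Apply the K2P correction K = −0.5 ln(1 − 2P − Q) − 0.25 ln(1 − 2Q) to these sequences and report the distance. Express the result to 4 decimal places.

0.3644

Mismatches occur at site 1 (G/U, transversion), site 9 (A/C, transversion), site 10 (C/U, transition), site 11 (G/C, transversion), site 16 (C/G, transversion), site 21 (A/U, transversion).
Of the 6 differences, 1 transition and 5 transversions over 21 sites: P = 1/21 = 0.047619, Q = 5/21 = 0.238095.
d = −0.5·ln(0.666667) − 0.25·ln(0.523810) = −0.5·(-0.405465) − 0.25·(-0.646626) = 0.3644.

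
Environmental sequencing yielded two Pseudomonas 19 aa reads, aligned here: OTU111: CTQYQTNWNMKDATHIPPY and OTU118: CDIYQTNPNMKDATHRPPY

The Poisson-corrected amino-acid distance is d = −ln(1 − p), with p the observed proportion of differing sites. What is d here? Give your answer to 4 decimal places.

0.2364

The sequences differ at positions 2 (T/D), 3 (Q/I), 8 (W/P), 16 (I/R).
p = 4/19 = 0.210526.
d = −ln(1 − 0.210526) = −ln(0.789474) = 0.2364.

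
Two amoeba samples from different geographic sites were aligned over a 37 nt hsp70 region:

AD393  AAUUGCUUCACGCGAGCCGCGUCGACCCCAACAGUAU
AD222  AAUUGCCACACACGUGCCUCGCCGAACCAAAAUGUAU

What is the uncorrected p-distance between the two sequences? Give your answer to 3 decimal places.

0.270

Differing sites — 7:U/C; 8:U/A; 12:G/A; 15:A/U; 19:G/U; 22:U/C; 26:C/A; 29:C/A; 32:C/A; 33:A/U.
There are 10 differences over 37 sites, so p = 10/37 = 0.270.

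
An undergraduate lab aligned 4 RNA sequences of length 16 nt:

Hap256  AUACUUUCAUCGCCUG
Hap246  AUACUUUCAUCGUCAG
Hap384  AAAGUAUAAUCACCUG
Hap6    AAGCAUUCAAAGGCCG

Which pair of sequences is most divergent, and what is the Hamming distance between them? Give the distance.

Pairwise Hamming distances:
  Hap256 vs Hap246: 2
  Hap256 vs Hap384: 5
  Hap256 vs Hap6: 7
  Hap246 vs Hap384: 7
  Hap246 vs Hap6: 7
  Hap384 vs Hap6: 10
The largest is 10, between Hap384 and Hap6.

10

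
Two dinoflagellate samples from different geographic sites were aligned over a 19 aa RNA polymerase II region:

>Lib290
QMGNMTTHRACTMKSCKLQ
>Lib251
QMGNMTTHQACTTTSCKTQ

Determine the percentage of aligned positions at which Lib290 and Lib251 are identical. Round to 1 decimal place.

Differing sites — 9:R/Q; 13:M/T; 14:K/T; 18:L/T.
15 of the 19 sites match, so the percent identity is 15/19 × 100 = 78.9%.

78.9%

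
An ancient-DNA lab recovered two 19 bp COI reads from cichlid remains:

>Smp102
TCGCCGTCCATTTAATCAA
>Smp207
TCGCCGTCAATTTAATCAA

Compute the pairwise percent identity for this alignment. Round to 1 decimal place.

94.7%

Differing sites — 9:C/A.
18 of the 19 sites match, so the percent identity is 18/19 × 100 = 94.7%.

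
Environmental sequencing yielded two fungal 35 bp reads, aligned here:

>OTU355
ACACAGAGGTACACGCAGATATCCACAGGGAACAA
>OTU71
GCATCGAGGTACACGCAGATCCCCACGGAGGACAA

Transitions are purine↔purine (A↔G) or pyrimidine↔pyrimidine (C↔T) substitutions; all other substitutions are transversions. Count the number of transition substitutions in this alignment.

6

Differing sites — 1:A/G (Ti); 4:C/T (Ti); 5:A/C (Tv); 21:A/C (Tv); 22:T/C (Ti); 27:A/G (Ti); 29:G/A (Ti); 31:A/G (Ti).
Of the 8 differences, 6 transitions and 2 transversions, so the answer is 6.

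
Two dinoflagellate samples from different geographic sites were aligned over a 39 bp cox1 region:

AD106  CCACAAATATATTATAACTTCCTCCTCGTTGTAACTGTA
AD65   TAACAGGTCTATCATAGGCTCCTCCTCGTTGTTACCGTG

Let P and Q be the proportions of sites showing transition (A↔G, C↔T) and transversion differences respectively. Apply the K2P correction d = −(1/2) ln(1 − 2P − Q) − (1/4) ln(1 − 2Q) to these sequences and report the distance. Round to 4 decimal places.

0.4170

The sequences differ at positions 1 (C/T, transition), 2 (C/A, transversion), 6 (A/G, transition), 7 (A/G, transition), 9 (A/C, transversion), 13 (T/C, transition), 17 (A/G, transition), 18 (C/G, transversion), 19 (T/C, transition), 33 (A/T, transversion), 36 (T/C, transition), 39 (A/G, transition).
Of the 12 differences, 8 transitions and 4 transversions over 39 sites: P = 8/39 = 0.205128, Q = 4/39 = 0.102564.
d = −0.5·ln(0.487180) − 0.25·ln(0.794872) = −0.5·(-0.719122) − 0.25·(-0.229574) = 0.4170.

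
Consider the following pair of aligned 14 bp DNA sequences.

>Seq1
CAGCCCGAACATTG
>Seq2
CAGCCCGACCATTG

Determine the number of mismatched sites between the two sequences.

1

The sequences differ at position 9 (A/C).
That gives 1 mismatch out of 14 aligned sites, so the Hamming distance is 1.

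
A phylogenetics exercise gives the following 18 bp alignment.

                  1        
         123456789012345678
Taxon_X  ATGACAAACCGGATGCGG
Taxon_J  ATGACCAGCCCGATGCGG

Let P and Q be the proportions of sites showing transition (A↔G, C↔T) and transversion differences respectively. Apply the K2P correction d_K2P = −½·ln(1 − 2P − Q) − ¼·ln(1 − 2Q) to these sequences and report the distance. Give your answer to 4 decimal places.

0.1885

Mismatches occur at site 6 (A→C, transversion), site 8 (A→G, transition), site 11 (G→C, transversion).
Of the 3 differences, 1 transition and 2 transversions over 18 sites: P = 1/18 = 0.055556, Q = 2/18 = 0.111111.
d = −0.5·ln(0.777777) − 0.25·ln(0.777778) = −0.5·(-0.251315) − 0.25·(-0.251314) = 0.1885.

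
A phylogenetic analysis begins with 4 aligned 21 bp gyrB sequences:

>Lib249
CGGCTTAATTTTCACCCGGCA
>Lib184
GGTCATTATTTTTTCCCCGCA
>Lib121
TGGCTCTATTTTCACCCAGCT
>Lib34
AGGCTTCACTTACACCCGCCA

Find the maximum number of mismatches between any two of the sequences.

10

Pairwise Hamming distances:
  Lib249 vs Lib184: 7
  Lib249 vs Lib121: 5
  Lib249 vs Lib34: 5
  Lib184 vs Lib121: 8
  Lib184 vs Lib34: 10
  Lib121 vs Lib34: 8
The largest is 10, between Lib184 and Lib34.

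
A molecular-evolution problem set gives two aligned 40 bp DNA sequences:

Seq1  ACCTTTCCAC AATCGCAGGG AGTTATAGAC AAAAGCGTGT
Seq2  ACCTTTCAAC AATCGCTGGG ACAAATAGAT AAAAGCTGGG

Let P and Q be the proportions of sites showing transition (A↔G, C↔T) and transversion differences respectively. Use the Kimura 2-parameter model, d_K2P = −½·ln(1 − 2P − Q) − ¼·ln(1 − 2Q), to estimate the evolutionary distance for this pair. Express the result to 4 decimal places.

The sequences differ at positions 8 (C/A, transversion), 17 (A/T, transversion), 22 (G/C, transversion), 23 (T/A, transversion), 24 (T/A, transversion), 30 (C/T, transition), 37 (G/T, transversion), 38 (T/G, transversion), 40 (T/G, transversion).
Of the 9 differences, 1 transition and 8 transversions over 40 sites: P = 1/40 = 0.025000, Q = 8/40 = 0.200000.
d = −0.5·ln(0.750000) − 0.25·ln(0.600000) = −0.5·(-0.287682) − 0.25·(-0.510826) = 0.2715.

0.2715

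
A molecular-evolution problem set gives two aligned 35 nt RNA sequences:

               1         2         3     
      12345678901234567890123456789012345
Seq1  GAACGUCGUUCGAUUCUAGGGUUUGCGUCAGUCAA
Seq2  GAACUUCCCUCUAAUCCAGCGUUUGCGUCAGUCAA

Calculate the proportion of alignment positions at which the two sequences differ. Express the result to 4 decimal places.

Mismatches occur at site 5 (G/U), site 8 (G/C), site 9 (U/C), site 12 (G/U), site 14 (U/A), site 17 (U/C), site 20 (G/C).
There are 7 differences over 35 sites, so p = 7/35 = 0.2000.

0.2000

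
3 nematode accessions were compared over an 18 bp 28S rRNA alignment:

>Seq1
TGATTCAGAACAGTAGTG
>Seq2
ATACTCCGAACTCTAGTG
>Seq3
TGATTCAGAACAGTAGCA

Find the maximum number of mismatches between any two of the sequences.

Pairwise Hamming distances:
  Seq1 vs Seq2: 6
  Seq1 vs Seq3: 2
  Seq2 vs Seq3: 8
The largest is 8, between Seq2 and Seq3.

8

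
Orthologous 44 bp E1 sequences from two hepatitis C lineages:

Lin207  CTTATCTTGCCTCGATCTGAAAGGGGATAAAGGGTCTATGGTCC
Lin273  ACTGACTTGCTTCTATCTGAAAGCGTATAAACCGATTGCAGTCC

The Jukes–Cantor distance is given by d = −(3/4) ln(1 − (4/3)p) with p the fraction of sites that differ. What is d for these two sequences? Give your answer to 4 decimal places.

Differing sites — 1:C/A; 2:T/C; 4:A/G; 5:T/A; 11:C/T; 14:G/T; 24:G/C; 26:G/T; 32:G/C; 33:G/C; 35:T/A; 36:C/T; 38:A/G; 39:T/C; 40:G/A.
p = 15/44 = 0.340909.
d = −0.75 · ln(1 − (4/3)·0.340909) = −0.75 · ln(0.545455) = −0.75 · (-0.606135) = 0.4546.

0.4546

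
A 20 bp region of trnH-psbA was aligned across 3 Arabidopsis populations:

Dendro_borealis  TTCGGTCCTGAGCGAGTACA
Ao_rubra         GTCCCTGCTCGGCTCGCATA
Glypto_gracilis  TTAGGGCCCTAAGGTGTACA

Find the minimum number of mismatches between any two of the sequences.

Pairwise Hamming distances:
  Dendro_borealis vs Ao_rubra: 10
  Dendro_borealis vs Glypto_gracilis: 7
  Ao_rubra vs Glypto_gracilis: 15
The smallest is 7, between Dendro_borealis and Glypto_gracilis.

7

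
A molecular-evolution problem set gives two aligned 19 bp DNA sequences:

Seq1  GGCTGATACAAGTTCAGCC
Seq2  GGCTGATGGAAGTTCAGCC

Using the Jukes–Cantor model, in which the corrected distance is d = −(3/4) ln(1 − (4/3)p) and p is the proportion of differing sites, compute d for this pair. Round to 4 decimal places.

Mismatches occur at site 8 (A↔G), site 9 (C↔G).
p = 2/19 = 0.105263.
d = −0.75 · ln(1 − (4/3)·0.105263) = −0.75 · ln(0.859649) = −0.75 · (-0.151231) = 0.1134.

0.1134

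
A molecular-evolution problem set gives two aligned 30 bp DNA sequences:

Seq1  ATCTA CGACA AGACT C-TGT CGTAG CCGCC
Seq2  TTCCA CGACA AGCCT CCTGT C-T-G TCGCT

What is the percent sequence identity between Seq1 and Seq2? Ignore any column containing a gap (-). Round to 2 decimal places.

Excluding the 3 gap columns leaves 27 comparable sites.
Mismatches occur at site 1 (A↔T), site 4 (T↔C), site 13 (A↔C), site 26 (C↔T), site 30 (C↔T).
22 of the 27 comparable sites match, so the percent identity is 22/27 × 100 = 81.48%.

81.48%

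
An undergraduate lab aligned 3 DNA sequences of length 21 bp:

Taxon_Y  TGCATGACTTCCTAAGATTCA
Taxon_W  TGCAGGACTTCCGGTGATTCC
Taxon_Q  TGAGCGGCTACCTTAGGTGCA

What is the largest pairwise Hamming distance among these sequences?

Pairwise Hamming distances:
  Taxon_Y vs Taxon_W: 5
  Taxon_Y vs Taxon_Q: 8
  Taxon_W vs Taxon_Q: 11
The largest is 11, between Taxon_W and Taxon_Q.

11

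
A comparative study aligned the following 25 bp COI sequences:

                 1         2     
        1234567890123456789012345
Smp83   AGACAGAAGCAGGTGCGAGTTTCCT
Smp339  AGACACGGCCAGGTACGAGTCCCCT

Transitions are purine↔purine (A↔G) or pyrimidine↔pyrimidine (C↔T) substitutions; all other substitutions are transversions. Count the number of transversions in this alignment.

Differing sites — 6:G/C (Tv); 7:A/G (Ti); 8:A/G (Ti); 9:G/C (Tv); 15:G/A (Ti); 21:T/C (Ti); 22:T/C (Ti).
Of the 7 differences, 5 transitions and 2 transversions, so the answer is 2.

2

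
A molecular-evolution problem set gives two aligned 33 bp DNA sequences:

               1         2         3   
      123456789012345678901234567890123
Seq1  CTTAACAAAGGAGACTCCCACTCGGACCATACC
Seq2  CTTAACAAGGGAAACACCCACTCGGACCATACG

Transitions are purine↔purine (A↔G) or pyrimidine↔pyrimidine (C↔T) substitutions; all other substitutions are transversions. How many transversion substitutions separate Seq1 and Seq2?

Differing sites — 9:A/G (Ti); 13:G/A (Ti); 16:T/A (Tv); 33:C/G (Tv).
Of the 4 differences, 2 transitions and 2 transversions, so the answer is 2.

2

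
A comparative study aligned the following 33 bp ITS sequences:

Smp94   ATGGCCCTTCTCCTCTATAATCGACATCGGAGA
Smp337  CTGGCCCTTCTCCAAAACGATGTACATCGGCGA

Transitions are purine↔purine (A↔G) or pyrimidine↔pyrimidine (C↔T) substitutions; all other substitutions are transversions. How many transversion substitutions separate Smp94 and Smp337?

7

Differing sites — 1:A/C (Tv); 14:T/A (Tv); 15:C/A (Tv); 16:T/A (Tv); 18:T/C (Ti); 19:A/G (Ti); 22:C/G (Tv); 23:G/T (Tv); 31:A/C (Tv).
Of the 9 differences, 2 transitions and 7 transversions, so the answer is 7.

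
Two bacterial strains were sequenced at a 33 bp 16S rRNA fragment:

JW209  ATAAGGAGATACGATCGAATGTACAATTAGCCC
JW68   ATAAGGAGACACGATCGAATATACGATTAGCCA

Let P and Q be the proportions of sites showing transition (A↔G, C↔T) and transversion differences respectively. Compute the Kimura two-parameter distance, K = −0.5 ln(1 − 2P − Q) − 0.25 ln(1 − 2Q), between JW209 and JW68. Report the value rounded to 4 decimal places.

0.1348

Mismatches occur at site 10 (T↔C, transition), site 21 (G↔A, transition), site 25 (A↔G, transition), site 33 (C↔A, transversion).
Of the 4 differences, 3 transitions and 1 transversion over 33 sites: P = 3/33 = 0.090909, Q = 1/33 = 0.030303.
d = −0.5·ln(0.787879) − 0.25·ln(0.939394) = −0.5·(-0.238411) − 0.25·(-0.062520) = 0.1348.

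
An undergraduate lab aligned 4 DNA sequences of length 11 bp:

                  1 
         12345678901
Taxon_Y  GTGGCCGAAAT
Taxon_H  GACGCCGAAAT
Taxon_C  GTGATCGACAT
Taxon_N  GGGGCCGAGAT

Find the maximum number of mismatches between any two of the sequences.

5

Pairwise Hamming distances:
  Taxon_Y vs Taxon_H: 2
  Taxon_Y vs Taxon_C: 3
  Taxon_Y vs Taxon_N: 2
  Taxon_H vs Taxon_C: 5
  Taxon_H vs Taxon_N: 3
  Taxon_C vs Taxon_N: 4
The largest is 5, between Taxon_H and Taxon_C.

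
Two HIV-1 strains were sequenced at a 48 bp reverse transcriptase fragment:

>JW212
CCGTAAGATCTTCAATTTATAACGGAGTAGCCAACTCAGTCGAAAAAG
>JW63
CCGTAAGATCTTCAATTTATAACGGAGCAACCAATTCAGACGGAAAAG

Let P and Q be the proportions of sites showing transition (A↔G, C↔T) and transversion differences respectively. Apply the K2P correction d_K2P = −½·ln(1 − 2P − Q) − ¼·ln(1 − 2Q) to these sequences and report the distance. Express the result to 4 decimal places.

0.1145

Differing sites — 28:T/C (Ti); 30:G/A (Ti); 35:C/T (Ti); 40:T/A (Tv); 43:A/G (Ti).
Of the 5 differences, 4 transitions and 1 transversion over 48 sites: P = 4/48 = 0.083333, Q = 1/48 = 0.020833.
d = −0.5·ln(0.812501) − 0.25·ln(0.958334) = −0.5·(-0.207638) − 0.25·(-0.042559) = 0.1145.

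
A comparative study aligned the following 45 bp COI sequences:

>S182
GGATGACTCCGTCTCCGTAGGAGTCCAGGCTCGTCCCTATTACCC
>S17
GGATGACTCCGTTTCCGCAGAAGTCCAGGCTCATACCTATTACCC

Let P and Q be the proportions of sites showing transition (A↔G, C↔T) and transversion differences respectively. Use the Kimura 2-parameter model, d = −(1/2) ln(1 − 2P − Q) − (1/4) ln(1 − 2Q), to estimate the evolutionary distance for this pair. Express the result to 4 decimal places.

Mismatches occur at site 13 (C→T, transition), site 18 (T→C, transition), site 21 (G→A, transition), site 33 (G→A, transition), site 35 (C→A, transversion).
Of the 5 differences, 4 transitions and 1 transversion over 45 sites: P = 4/45 = 0.088889, Q = 1/45 = 0.022222.
d = −0.5·ln(0.800000) − 0.25·ln(0.955556) = −0.5·(-0.223144) − 0.25·(-0.045462) = 0.1229.

0.1229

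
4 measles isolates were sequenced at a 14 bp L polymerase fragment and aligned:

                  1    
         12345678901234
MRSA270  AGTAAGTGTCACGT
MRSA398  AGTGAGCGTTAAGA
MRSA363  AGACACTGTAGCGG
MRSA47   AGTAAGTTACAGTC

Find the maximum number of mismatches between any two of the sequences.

10

Pairwise Hamming distances:
  MRSA270 vs MRSA398: 5
  MRSA270 vs MRSA363: 6
  MRSA270 vs MRSA47: 5
  MRSA398 vs MRSA363: 8
  MRSA398 vs MRSA47: 8
  MRSA363 vs MRSA47: 10
The largest is 10, between MRSA363 and MRSA47.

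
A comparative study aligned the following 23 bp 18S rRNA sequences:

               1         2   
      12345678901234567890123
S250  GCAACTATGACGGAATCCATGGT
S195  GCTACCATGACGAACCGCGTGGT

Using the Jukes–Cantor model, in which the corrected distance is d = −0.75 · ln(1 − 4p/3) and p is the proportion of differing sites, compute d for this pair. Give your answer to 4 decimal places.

Mismatches occur at site 3 (A↔T), site 6 (T↔C), site 13 (G↔A), site 15 (A↔C), site 16 (T↔C), site 17 (C↔G), site 19 (A↔G).
p = 7/23 = 0.304348.
d = −0.75 · ln(1 − (4/3)·0.304348) = −0.75 · ln(0.594203) = −0.75 · (-0.520534) = 0.3904.

0.3904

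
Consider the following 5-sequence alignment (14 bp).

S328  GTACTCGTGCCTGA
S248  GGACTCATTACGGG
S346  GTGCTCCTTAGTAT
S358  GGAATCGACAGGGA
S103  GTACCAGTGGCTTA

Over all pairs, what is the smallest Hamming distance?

4

Pairwise Hamming distances:
  S328 vs S248: 6
  S328 vs S346: 7
  S328 vs S358: 7
  S328 vs S103: 4
  S248 vs S346: 7
  S248 vs S358: 6
  S248 vs S103: 9
  S346 vs S358: 9
  S346 vs S103: 9
  S358 vs S103: 10
The smallest is 4, between S328 and S103.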